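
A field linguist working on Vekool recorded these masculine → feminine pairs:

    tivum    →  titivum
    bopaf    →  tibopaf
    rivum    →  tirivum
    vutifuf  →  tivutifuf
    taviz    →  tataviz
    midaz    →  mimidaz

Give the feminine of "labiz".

lalabiz

"labiz" ends in -z. The stems ending in -z (midaz → mimidaz, taviz → tataviz) repeat the first consonant+vowel as a prefix.
The other pattern: stems ending in -f or -m add the prefix ti-.
So labiz → lalabiz.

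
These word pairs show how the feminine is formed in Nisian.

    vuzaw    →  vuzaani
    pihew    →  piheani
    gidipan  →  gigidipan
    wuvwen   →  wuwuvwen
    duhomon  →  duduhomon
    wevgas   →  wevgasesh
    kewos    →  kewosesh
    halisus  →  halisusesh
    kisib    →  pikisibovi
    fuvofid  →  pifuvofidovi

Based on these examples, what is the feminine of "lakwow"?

lakwoani

"lakwow" ends in -w. The stems ending in -w (vuzaw → vuzaani, pihew → piheani) drop the final letter and add -ani.
So lakwow → lakwoani.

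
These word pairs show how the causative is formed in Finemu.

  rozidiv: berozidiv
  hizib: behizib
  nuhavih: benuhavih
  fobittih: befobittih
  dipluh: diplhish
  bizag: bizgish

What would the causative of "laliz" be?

belaliz

"laliz" has last vowel 'i'. The stems whose last vowel is 'i' (rozidiv → berozidiv, hizib → behizib, nuhavih → benuhavih) add the prefix be-.
The other pattern: stems whose last vowel is 'a' or 'u' delete the last vowel and add -ish.
So laliz → belaliz.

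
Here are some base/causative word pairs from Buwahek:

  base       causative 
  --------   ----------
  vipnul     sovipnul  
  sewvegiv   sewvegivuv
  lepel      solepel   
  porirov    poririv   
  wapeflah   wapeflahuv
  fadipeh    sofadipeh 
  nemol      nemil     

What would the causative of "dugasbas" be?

dugasbasuv

sewvegiv and porirov both end in -v yet inflect differently (sewvegivuv, poririv), so the final letter is not what conditions the rule; the last vowel is.
"dugasbas" has last vowel 'a'. The one such stem in the data (wapeflah → wapeflahuv) adds -uv, so the same rule applies.
The other patterns: stems whose last vowel is 'o' change the last vowel to 'i'; stems whose last vowel is 'e' or 'u' add the prefix so-.
So dugasbas → dugasbasuv.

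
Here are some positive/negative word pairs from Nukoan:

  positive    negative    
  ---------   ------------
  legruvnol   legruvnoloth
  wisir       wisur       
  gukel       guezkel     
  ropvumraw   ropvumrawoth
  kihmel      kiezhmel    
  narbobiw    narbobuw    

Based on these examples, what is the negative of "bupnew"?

gukel and legruvnol both end in -l yet inflect differently (guezkel, legruvnoloth), so the final letter is not what conditions the rule; the last vowel is.
"bupnew" has last vowel 'e'. The stems whose last vowel is 'e' (gukel → guezkel, kihmel → kiezhmel) insert -ez- after the first vowel.
The other patterns: stems whose last vowel is 'i' change the last vowel to 'u'; stems whose last vowel is 'a' or 'o' add -oth.
So bupnew → buezpnew.

buezpnew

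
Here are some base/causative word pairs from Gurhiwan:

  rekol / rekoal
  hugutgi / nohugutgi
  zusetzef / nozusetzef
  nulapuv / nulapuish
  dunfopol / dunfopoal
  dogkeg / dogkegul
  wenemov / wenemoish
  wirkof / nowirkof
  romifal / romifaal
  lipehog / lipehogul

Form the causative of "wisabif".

"wisabif" ends in -f. The stems ending in -f (zusetzef → nozusetzef, wirkof → nowirkof) add the prefix no-.
So wisabif → nowisabif.

nowisabif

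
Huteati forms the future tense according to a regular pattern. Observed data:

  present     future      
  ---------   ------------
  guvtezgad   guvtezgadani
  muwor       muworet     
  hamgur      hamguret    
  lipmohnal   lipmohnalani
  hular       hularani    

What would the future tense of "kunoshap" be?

kunoshapani

hular and hamgur both end in -r yet inflect differently (hularani, hamguret), so the final letter is not what conditions the rule; the last vowel is.
"kunoshap" has last vowel 'a'. The stems whose last vowel is 'a' (guvtezgad → guvtezgadani, hular → hularani, lipmohnal → lipmohnalani) add -ani.
So kunoshap → kunoshapani.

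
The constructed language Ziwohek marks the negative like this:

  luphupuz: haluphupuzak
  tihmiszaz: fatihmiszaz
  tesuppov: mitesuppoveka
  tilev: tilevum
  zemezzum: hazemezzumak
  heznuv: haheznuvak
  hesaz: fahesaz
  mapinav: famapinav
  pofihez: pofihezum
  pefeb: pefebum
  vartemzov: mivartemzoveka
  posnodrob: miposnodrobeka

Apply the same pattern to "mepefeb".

pofihez and luphupuz both end in -z yet inflect differently (pofihezum, haluphupuzak), so the final letter is not what conditions the rule; the last vowel is.
"mepefeb" has last vowel 'e'. The stems whose last vowel is 'e' (pofihez → pofihezum, pefeb → pefebum, tilev → tilevum) add -um.
The other patterns: stems whose last vowel is 'u' add ha- … -ak around the stem; stems whose last vowel is 'a' add the prefix fa-; stems whose last vowel is 'o' add mi- … -eka around the stem.
So mepefeb → mepefebum.

mepefebum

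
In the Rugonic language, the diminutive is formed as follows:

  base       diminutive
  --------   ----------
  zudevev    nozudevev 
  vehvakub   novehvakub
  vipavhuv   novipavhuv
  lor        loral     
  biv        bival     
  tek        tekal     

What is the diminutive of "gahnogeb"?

nogahnogeb

zudevev and biv both end in -v yet inflect differently (nozudevev, bival), so the final letter is not what conditions the rule; the number of vowels is.
"gahnogeb" has 3 vowels. The stems with 3 vowels (zudevev → nozudevev, vehvakub → novehvakub, vipavhuv → novipavhuv) add the prefix no-.
The other pattern: stems with 1 vowel add -al.
So gahnogeb → nogahnogeb.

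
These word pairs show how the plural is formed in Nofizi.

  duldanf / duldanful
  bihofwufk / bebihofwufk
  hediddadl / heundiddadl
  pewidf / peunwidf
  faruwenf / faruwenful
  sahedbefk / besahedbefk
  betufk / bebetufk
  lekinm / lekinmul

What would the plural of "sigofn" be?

duldanf and pewidf both end in -f yet inflect differently (duldanful, peunwidf), so the final letter is not what conditions the rule; the second-to-last letter is.
"sigofn" has second-to-last letter 'f'. The stems whose second-to-last letter is 'f' (bihofwufk → bebihofwufk, sahedbefk → besahedbefk, betufk → bebetufk) add the prefix be-.
So sigofn → besigofn.

besigofn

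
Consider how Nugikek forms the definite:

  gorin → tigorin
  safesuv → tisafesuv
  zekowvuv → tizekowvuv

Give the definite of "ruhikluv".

Every pair shown (gorin → tigorin, safesuv → tisafesuv, zekowvuv → tizekowvuv) follows the same rule: add the prefix ti-.
So ruhikluv → tiruhikluv.

tiruhikluv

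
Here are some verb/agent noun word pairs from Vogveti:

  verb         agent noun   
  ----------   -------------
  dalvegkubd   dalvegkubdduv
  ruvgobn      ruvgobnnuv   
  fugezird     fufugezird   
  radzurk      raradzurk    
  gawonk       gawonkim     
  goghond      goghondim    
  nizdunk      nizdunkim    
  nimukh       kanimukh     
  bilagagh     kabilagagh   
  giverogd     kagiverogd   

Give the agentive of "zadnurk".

dalvegkubd and fugezird both end in -d yet inflect differently (dalvegkubdduv, fufugezird), so the final letter is not what conditions the rule; the second-to-last letter is.
"zadnurk" has second-to-last letter 'r'. The stems whose second-to-last letter is 'r' (fugezird → fufugezird, radzurk → raradzurk) repeat the first consonant+vowel as a prefix.
The other patterns: stems whose second-to-last letter is 'b' double the final consonant and add -uv; stems whose second-to-last letter is 'n' add -im; stems whose second-to-last letter is 'g' or 'k' add the prefix ka-.
So zadnurk → zazadnurk.

zazadnurk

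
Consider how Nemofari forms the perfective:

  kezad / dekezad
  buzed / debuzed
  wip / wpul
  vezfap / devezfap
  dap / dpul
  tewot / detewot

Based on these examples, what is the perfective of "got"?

gtul

vezfap and dap both end in -p yet inflect differently (devezfap, dpul), so the final letter is not what conditions the rule; the number of vowels is.
"got" has 1 vowel. The stems with 1 vowel (dap → dpul, wip → wpul) delete the last vowel and add -ul.
So got → gtul.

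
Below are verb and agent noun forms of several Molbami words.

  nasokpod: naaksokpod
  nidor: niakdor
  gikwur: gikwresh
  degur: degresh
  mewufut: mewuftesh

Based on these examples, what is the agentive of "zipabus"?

zipabsesh

"zipabus" has last vowel 'u'. The stems whose last vowel is 'u' (gikwur → gikwresh, degur → degresh, mewufut → mewuftesh) delete the last vowel and add -esh.
The other pattern: stems whose last vowel is 'o' insert -ak- after the first vowel.
So zipabus → zipabsesh.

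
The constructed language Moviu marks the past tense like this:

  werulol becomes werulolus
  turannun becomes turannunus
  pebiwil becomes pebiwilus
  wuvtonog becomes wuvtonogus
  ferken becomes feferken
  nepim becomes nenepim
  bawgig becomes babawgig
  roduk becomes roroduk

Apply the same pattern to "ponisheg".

ponishegus

turannun and ferken both end in -n yet inflect differently (turannunus, feferken), so the final letter is not what conditions the rule; the number of vowels is.
"ponisheg" has 3 vowels. The stems with 3 vowels (werulol → werulolus, turannun → turannunus, pebiwil → pebiwilus) add -us.
The other pattern: stems with 2 vowels repeat the first consonant+vowel as a prefix.
So ponisheg → ponishegus.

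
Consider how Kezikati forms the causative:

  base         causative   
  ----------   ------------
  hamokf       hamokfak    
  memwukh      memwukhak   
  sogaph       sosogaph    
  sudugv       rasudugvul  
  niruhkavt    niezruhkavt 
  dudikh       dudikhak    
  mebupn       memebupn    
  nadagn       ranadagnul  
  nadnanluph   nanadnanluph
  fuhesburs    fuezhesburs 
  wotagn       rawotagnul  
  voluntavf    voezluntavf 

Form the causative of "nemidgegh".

wotagn and mebupn both end in -n yet inflect differently (rawotagnul, memebupn), so the final letter is not what conditions the rule; the second-to-last letter is.
"nemidgegh" has second-to-last letter 'g'. The stems whose second-to-last letter is 'g' (wotagn → rawotagnul, sudugv → rasudugvul, nadagn → ranadagnul) add ra- … -ul around the stem.
So nemidgegh → ranemidgeghul.

ranemidgeghul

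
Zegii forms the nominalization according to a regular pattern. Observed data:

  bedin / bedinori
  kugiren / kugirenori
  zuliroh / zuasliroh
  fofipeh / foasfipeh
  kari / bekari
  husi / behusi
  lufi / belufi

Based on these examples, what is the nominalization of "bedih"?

kugiren and fofipeh both have last vowel 'e' yet inflect differently (kugirenori, foasfipeh), so the last vowel is not what conditions the rule; the final letter is.
"bedih" ends in -h. The stems ending in -h (zuliroh → zuasliroh, fofipeh → foasfipeh) insert -as- after the first vowel.
So bedih → beasdih.

beasdih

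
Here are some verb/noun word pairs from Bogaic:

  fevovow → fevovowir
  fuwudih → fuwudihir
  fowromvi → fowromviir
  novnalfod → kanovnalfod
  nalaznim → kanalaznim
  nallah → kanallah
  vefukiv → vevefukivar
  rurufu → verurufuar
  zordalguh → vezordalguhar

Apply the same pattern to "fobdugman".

fobdugmanir

fuwudih and nallah both end in -h yet inflect differently (fuwudihir, kanallah), so the final letter is not what conditions the rule; the first letter is.
"fobdugman" begins with f-. The stems beginning with f- (fevovow → fevovowir, fuwudih → fuwudihir, fowromvi → fowromviir) add -ir.
The other patterns: stems beginning with n- add the prefix ka-; stems beginning with r-, v- or z- add ve- … -ar around the stem.
So fobdugman → fobdugmanir.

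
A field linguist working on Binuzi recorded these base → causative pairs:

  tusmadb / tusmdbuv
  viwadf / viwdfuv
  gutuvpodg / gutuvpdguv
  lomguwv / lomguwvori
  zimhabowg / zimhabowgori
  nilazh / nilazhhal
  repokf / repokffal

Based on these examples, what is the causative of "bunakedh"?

gutuvpodg and zimhabowg both end in -g yet inflect differently (gutuvpdguv, zimhabowgori), so the final letter is not what conditions the rule; the second-to-last letter is.
"bunakedh" has second-to-last letter 'd'. The stems whose second-to-last letter is 'd' (tusmadb → tusmdbuv, viwadf → viwdfuv, gutuvpodg → gutuvpdguv) delete the last vowel and add -uv.
So bunakedh → bunakdhuv.

bunakdhuv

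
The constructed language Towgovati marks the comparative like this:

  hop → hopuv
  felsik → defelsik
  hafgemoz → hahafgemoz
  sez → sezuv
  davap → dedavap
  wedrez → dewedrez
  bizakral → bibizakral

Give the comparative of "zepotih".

"zepotih" has 3 vowels. The stems with 3 vowels (hafgemoz → hahafgemoz, bizakral → bibizakral) repeat the first consonant+vowel as a prefix.
The other patterns: stems with 1 vowel add -uv; stems with 2 vowels add the prefix de-.
So zepotih → zezepotih.

zezepotih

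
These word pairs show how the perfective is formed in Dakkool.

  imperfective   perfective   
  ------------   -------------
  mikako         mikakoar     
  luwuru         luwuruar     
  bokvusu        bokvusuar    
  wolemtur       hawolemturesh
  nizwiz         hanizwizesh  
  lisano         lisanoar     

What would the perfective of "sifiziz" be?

hasifizizesh

wolemtur and bokvusu both have last vowel 'u' yet inflect differently (hawolemturesh, bokvusuar), so the last vowel is not what conditions the rule; whether the stem ends in a vowel or a consonant is.
"sifiziz" ends in a consonant. The stems ending in a consonant (nizwiz → hanizwizesh, wolemtur → hawolemturesh) add ha- … -esh around the stem.
The other pattern: stems ending in a vowel add -ar.
So sifiziz → hasifizizesh.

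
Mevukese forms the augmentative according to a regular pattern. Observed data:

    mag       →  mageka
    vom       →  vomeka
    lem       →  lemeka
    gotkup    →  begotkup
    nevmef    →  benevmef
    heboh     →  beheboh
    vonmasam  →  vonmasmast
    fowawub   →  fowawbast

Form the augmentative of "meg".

vom and vonmasam both end in -m yet inflect differently (vomeka, vonmasmast), so the final letter is not what conditions the rule; the number of vowels is.
"meg" has 1 vowel. The stems with 1 vowel (mag → mageka, vom → vomeka, lem → lemeka) add -eka.
The other patterns: stems with 2 vowels add the prefix be-; stems with 3 vowels delete the last vowel and add -ast.
So meg → megeka.

megeka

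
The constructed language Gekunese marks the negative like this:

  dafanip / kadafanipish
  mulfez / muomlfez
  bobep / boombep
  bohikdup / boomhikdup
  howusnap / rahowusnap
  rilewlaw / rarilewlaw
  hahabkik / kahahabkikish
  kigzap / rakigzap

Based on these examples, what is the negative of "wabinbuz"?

waombinbuz

howusnap and dafanip both end in -p yet inflect differently (rahowusnap, kadafanipish), so the final letter is not what conditions the rule; the last vowel is.
"wabinbuz" has last vowel 'u'. The one such stem in the data (bohikdup → boomhikdup) inserts -om- after the first vowel (as do mulfez, bobep), so the same rule applies.
So wabinbuz → waombinbuz.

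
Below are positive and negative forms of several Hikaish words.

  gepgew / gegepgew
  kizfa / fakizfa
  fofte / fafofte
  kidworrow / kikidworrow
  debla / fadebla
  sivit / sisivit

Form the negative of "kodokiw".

kokodokiw

gepgew and fofte both have last vowel 'e' yet inflect differently (gegepgew, fafofte), so the last vowel is not what conditions the rule; whether the stem ends in a vowel or a consonant is.
"kodokiw" ends in a consonant. The stems ending in a consonant (gepgew → gegepgew, kidworrow → kikidworrow, sivit → sisivit) repeat the first consonant+vowel as a prefix.
The other pattern: stems ending in a vowel add the prefix fa-.
So kodokiw → kokodokiw.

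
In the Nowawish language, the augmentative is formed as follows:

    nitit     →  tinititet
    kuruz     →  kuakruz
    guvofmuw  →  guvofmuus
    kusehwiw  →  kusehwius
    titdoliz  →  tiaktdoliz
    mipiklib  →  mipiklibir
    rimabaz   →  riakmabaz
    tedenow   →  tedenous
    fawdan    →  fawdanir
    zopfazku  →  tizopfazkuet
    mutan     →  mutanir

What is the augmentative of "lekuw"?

fawdan and rimabaz both have last vowel 'a' yet inflect differently (fawdanir, riakmabaz), so the last vowel is not what conditions the rule; the final letter is.
"lekuw" ends in -w. The stems ending in -w (guvofmuw → guvofmuus, kusehwiw → kusehwius, tedenow → tedenous) drop the final letter and add -us.
The other patterns: stems ending in -b or -n add -ir; stems ending in -z insert -ak- after the first vowel; stems ending in -t or -u add ti- … -et around the stem.
So lekuw → lekuus.

lekuus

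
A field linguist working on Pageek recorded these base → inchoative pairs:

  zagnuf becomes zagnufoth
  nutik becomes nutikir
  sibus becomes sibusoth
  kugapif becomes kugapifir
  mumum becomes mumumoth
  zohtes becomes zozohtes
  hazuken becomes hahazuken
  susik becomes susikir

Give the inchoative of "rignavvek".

rirignavvek

sibus and zohtes both end in -s yet inflect differently (sibusoth, zozohtes), so the final letter is not what conditions the rule; the last vowel is.
"rignavvek" has last vowel 'e'. The stems whose last vowel is 'e' (zohtes → zozohtes, hazuken → hahazuken) repeat the first consonant+vowel as a prefix.
So rignavvek → rirignavvek.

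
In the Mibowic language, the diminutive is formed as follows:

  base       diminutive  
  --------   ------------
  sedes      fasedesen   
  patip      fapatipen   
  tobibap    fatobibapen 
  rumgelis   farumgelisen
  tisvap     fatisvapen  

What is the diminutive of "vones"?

favonesen

Every pair shown (sedes → fasedesen, patip → fapatipen, tobibap → fatobibapen, …) follows the same rule: add fa- … -en around the stem.
So vones → favonesen.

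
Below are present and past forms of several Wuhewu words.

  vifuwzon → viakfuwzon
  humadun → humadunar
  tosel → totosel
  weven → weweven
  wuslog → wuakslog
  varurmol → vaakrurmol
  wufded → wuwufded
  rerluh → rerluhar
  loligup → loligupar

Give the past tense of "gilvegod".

giaklvegod

humadun and vifuwzon both end in -n yet inflect differently (humadunar, viakfuwzon), so the final letter is not what conditions the rule; the last vowel is.
"gilvegod" has last vowel 'o'. The stems whose last vowel is 'o' (vifuwzon → viakfuwzon, varurmol → vaakrurmol, wuslog → wuakslog) insert -ak- after the first vowel.
The other patterns: stems whose last vowel is 'u' add -ar; stems whose last vowel is 'e' repeat the first consonant+vowel as a prefix.
So gilvegod → giaklvegod.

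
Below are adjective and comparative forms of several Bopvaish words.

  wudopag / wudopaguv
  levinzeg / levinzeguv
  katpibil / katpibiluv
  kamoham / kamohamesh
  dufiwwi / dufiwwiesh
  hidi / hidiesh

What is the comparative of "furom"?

wudopag and kamoham both have last vowel 'a' yet inflect differently (wudopaguv, kamohamesh), so the last vowel is not what conditions the rule; the final letter is.
"furom" ends in -m. The one such stem in the data (kamoham → kamohamesh) adds -esh, so the same rule applies.
The other pattern: stems ending in -g or -l add -uv.
So furom → furomesh.

furomesh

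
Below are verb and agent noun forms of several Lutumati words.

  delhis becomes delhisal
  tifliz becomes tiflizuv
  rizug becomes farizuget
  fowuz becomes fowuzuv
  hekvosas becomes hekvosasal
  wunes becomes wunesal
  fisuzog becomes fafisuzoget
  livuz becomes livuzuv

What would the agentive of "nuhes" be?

tifliz and delhis both have last vowel 'i' yet inflect differently (tiflizuv, delhisal), so the last vowel is not what conditions the rule; the final letter is.
"nuhes" ends in -s. The stems ending in -s (delhis → delhisal, hekvosas → hekvosasal, wunes → wunesal) add -al.
The other patterns: stems ending in -z add -uv; stems ending in -g add fa- … -et around the stem.
So nuhes → nuhesal.

nuhesal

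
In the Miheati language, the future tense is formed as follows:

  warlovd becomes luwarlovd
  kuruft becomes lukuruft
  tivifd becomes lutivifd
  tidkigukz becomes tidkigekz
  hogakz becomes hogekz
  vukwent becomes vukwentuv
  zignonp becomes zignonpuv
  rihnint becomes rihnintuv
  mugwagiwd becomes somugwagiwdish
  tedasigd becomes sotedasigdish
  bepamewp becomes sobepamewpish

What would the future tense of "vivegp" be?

kuruft and vukwent both end in -t yet inflect differently (lukuruft, vukwentuv), so the final letter is not what conditions the rule; the second-to-last letter is.
"vivegp" has second-to-last letter 'g'. The one such stem in the data (tedasigd → sotedasigdish) adds so- … -ish around the stem, so the same rule applies.
The other patterns: stems whose second-to-last letter is 'f' or 'v' add the prefix lu-; stems whose second-to-last letter is 'k' change the last vowel to 'e'; stems whose second-to-last letter is 'n' add -uv.
So vivegp → sovivegpish.

sovivegpish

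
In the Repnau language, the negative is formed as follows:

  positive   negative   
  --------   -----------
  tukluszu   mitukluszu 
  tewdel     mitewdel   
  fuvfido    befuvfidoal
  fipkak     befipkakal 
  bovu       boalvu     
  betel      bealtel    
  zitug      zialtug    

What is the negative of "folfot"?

tukluszu and bovu both end in -u yet inflect differently (mitukluszu, boalvu), so the final letter is not what conditions the rule; the first letter is.
"folfot" begins with f-. The stems beginning with f- (fuvfido → befuvfidoal, fipkak → befipkakal) add be- … -al around the stem.
So folfot → befolfotal.

befolfotal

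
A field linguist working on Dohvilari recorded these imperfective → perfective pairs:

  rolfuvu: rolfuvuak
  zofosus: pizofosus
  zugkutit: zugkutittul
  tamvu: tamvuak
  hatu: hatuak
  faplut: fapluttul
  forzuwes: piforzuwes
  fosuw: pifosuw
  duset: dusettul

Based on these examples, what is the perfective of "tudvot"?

tamvu and faplut both have last vowel 'u' yet inflect differently (tamvuak, fapluttul), so the last vowel is not what conditions the rule; the final letter is.
"tudvot" ends in -t. The stems ending in -t (zugkutit → zugkutittul, duset → dusettul, faplut → fapluttul) double the final consonant and add -ul.
So tudvot → tudvottul.

tudvottul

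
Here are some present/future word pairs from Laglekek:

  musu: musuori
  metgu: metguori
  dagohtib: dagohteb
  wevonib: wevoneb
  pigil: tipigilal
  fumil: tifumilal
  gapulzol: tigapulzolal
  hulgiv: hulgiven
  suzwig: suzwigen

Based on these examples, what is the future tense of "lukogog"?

lukogogen

"lukogog" ends in -g. The one such stem in the data (suzwig → suzwigen) adds -en, so the same rule applies.
The other patterns: stems ending in -u add -ori; stems ending in -b change the last vowel to 'e'; stems ending in -l add ti- … -al around the stem.
So lukogog → lukogogen.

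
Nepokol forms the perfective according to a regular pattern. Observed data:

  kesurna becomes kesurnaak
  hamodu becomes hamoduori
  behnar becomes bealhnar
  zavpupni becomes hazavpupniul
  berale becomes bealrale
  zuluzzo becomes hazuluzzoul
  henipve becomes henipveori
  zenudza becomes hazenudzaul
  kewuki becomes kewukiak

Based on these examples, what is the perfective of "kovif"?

zenudza and kesurna both end in -a yet inflect differently (hazenudzaul, kesurnaak), so the final letter is not what conditions the rule; the first letter is.
"kovif" begins with k-. The stems beginning with k- (kesurna → kesurnaak, kewuki → kewukiak) add -ak.
The other patterns: stems beginning with b- insert -al- after the first vowel; stems beginning with z- add ha- … -ul around the stem; stems beginning with h- add -ori.
So kovif → kovifak.

kovifak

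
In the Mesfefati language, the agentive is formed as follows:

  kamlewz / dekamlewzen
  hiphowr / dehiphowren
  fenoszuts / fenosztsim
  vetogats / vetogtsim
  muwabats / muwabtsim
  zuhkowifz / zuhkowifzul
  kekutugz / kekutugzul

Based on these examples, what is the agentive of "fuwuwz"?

kamlewz and zuhkowifz both end in -z yet inflect differently (dekamlewzen, zuhkowifzul), so the final letter is not what conditions the rule; the second-to-last letter is.
"fuwuwz" has second-to-last letter 'w'. The stems whose second-to-last letter is 'w' (kamlewz → dekamlewzen, hiphowr → dehiphowren) add de- … -en around the stem.
So fuwuwz → defuwuwzen.

defuwuwzen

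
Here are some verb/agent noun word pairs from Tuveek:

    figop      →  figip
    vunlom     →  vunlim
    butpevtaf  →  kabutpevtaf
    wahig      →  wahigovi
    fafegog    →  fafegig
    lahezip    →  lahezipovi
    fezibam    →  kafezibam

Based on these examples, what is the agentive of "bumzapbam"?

kabumzapbam

fafegog and wahig both end in -g yet inflect differently (fafegig, wahigovi), so the final letter is not what conditions the rule; the last vowel is.
"bumzapbam" has last vowel 'a'. The stems whose last vowel is 'a' (butpevtaf → kabutpevtaf, fezibam → kafezibam) add the prefix ka-.
So bumzapbam → kabumzapbam.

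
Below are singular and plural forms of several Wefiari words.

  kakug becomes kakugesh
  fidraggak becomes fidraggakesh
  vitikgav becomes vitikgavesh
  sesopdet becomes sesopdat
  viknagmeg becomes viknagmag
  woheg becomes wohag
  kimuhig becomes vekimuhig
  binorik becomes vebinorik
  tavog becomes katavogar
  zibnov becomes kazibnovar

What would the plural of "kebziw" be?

vekebziw

"kebziw" has last vowel 'i'. The stems whose last vowel is 'i' (kimuhig → vekimuhig, binorik → vebinorik) add the prefix ve-.
The other patterns: stems whose last vowel is 'a' or 'u' add -esh; stems whose last vowel is 'e' change the last vowel to 'a'; stems whose last vowel is 'o' add ka- … -ar around the stem.
So kebziw → vekebziw.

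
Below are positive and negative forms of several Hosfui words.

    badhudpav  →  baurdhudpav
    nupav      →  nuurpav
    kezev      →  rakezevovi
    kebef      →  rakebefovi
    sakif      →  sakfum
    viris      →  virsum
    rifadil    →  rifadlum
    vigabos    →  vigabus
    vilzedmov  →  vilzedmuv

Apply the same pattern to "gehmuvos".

badhudpav and kezev both end in -v yet inflect differently (baurdhudpav, rakezevovi), so the final letter is not what conditions the rule; the last vowel is.
"gehmuvos" has last vowel 'o'. The stems whose last vowel is 'o' (vigabos → vigabus, vilzedmov → vilzedmuv) change the last vowel to 'u'.
The other patterns: stems whose last vowel is 'a' insert -ur- after the first vowel; stems whose last vowel is 'e' add ra- … -ovi around the stem; stems whose last vowel is 'i' delete the last vowel and add -um.
So gehmuvos → gehmuvus.

gehmuvus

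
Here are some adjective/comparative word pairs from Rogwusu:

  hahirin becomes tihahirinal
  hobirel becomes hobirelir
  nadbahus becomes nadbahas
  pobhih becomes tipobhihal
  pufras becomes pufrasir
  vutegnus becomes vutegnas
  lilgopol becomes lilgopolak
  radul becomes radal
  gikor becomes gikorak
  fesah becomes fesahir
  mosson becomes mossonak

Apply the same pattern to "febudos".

pobhih and fesah both end in -h yet inflect differently (tipobhihal, fesahir), so the final letter is not what conditions the rule; the last vowel is.
"febudos" has last vowel 'o'. The stems whose last vowel is 'o' (mosson → mossonak, gikor → gikorak, lilgopol → lilgopolak) add -ak.
So febudos → febudosak.

febudosak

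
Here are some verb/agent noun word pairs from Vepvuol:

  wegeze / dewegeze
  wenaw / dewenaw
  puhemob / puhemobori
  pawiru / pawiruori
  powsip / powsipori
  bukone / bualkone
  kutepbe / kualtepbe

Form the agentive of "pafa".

wegeze and bukone both end in -e yet inflect differently (dewegeze, bualkone), so the final letter is not what conditions the rule; the first letter is.
"pafa" begins with p-. The stems beginning with p- (puhemob → puhemobori, pawiru → pawiruori, powsip → powsipori) add -ori.
So pafa → pafaori.

pafaori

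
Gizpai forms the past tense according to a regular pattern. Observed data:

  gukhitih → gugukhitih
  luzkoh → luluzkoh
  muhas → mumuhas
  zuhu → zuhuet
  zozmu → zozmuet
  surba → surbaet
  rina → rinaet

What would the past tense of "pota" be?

potaet

muhas and surba both have last vowel 'a' yet inflect differently (mumuhas, surbaet), so the last vowel is not what conditions the rule; whether the stem ends in a vowel or a consonant is.
"pota" ends in a vowel. The stems ending in a vowel (zuhu → zuhuet, zozmu → zozmuet, surba → surbaet) add -et.
So pota → potaet.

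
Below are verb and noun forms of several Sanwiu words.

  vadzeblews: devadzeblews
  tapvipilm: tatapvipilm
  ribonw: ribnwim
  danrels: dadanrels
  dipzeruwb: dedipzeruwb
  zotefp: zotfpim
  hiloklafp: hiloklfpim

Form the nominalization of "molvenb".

"molvenb" has second-to-last letter 'n'. The one such stem in the data (ribonw → ribnwim) deletes the last vowel and adds -im (as do zotefp, hiloklafp), so the same rule applies.
The other patterns: stems whose second-to-last letter is 'w' add the prefix de-; stems whose second-to-last letter is 'l' repeat the first consonant+vowel as a prefix.
So molvenb → molvnbim.

molvnbim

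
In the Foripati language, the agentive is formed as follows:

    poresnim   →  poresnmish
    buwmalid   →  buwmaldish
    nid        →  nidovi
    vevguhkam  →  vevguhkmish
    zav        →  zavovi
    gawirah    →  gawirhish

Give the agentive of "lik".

likovi

"lik" has 1 vowel. The stems with 1 vowel (nid → nidovi, zav → zavovi) add -ovi.
The other pattern: stems with 3 vowels delete the last vowel and add -ish.
So lik → likovi.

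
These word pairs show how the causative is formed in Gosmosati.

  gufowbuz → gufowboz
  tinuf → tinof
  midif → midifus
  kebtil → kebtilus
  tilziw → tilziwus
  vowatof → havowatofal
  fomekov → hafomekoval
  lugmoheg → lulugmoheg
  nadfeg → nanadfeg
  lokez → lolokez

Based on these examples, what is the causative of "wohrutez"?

wowohrutez

tinuf and midif both end in -f yet inflect differently (tinof, midifus), so the final letter is not what conditions the rule; the last vowel is.
"wohrutez" has last vowel 'e'. The stems whose last vowel is 'e' (lugmoheg → lulugmoheg, nadfeg → nanadfeg, lokez → lolokez) repeat the first consonant+vowel as a prefix.
So wohrutez → wowohrutez.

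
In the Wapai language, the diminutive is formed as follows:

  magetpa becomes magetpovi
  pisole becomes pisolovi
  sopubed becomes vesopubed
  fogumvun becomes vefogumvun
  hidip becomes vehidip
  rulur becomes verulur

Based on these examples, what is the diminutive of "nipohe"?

nipohovi

"nipohe" ends in a vowel. The stems ending in a vowel (magetpa → magetpovi, pisole → pisolovi) drop the final letter and add -ovi.
The other pattern: stems ending in a consonant add the prefix ve-.
So nipohe → nipohovi.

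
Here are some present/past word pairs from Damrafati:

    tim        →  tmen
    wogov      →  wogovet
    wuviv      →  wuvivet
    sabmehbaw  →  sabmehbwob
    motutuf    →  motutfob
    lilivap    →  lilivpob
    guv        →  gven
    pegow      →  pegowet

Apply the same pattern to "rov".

rven

guv and wogov both end in -v yet inflect differently (gven, wogovet), so the final letter is not what conditions the rule; the number of vowels is.
"rov" has 1 vowel. The stems with 1 vowel (guv → gven, tim → tmen) delete the last vowel and add -en.
The other patterns: stems with 2 vowels add -et; stems with 3 vowels delete the last vowel and add -ob.
So rov → rven.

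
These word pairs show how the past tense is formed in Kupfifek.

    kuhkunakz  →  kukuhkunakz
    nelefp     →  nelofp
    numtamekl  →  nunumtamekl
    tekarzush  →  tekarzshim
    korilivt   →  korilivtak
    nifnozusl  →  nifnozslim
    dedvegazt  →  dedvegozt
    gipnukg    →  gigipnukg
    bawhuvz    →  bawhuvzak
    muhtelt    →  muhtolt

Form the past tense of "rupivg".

rupivgak

bawhuvz and kuhkunakz both end in -z yet inflect differently (bawhuvzak, kukuhkunakz), so the final letter is not what conditions the rule; the second-to-last letter is.
"rupivg" has second-to-last letter 'v'. The stems whose second-to-last letter is 'v' (korilivt → korilivtak, bawhuvz → bawhuvzak) add -ak.
The other patterns: stems whose second-to-last letter is 'k' repeat the first consonant+vowel as a prefix; stems whose second-to-last letter is 's' delete the last vowel and add -im; stems whose second-to-last letter is 'f', 'l' or 'z' change the last vowel to 'o'.
So rupivg → rupivgak.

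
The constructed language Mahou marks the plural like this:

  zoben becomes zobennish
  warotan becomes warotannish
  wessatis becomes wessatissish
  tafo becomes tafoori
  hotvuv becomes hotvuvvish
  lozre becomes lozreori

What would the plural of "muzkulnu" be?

muzkulnuori

lozre and zoben both have last vowel 'e' yet inflect differently (lozreori, zobennish), so the last vowel is not what conditions the rule; whether the stem ends in a vowel or a consonant is.
"muzkulnu" ends in a vowel. The stems ending in a vowel (tafo → tafoori, lozre → lozreori) add -ori.
The other pattern: stems ending in a consonant double the final consonant and add -ish.
So muzkulnu → muzkulnuori.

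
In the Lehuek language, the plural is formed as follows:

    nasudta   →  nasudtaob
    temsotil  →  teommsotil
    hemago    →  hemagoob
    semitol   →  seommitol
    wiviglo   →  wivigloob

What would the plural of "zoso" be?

zosoob

wiviglo and semitol both have last vowel 'o' yet inflect differently (wivigloob, seommitol), so the last vowel is not what conditions the rule; whether the stem ends in a vowel or a consonant is.
"zoso" ends in a vowel. The stems ending in a vowel (wiviglo → wivigloob, hemago → hemagoob, nasudta → nasudtaob) add -ob.
So zoso → zosoob.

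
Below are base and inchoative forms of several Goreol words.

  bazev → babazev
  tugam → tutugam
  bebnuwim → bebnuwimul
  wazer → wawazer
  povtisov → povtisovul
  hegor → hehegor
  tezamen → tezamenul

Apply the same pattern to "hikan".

hihikan

bazev and povtisov both end in -v yet inflect differently (babazev, povtisovul), so the final letter is not what conditions the rule; the number of vowels is.
"hikan" has 2 vowels. The stems with 2 vowels (bazev → babazev, hegor → hehegor, tugam → tutugam) repeat the first consonant+vowel as a prefix.
The other pattern: stems with 3 vowels add -ul.
So hikan → hihikan.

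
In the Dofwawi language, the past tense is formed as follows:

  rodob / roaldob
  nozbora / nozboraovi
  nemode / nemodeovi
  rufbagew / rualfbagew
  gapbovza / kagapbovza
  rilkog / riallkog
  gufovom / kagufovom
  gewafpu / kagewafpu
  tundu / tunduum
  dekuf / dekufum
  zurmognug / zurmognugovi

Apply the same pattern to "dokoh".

dokohum

"dokoh" begins with d-. The one such stem in the data (dekuf → dekufum) adds -um, so the same rule applies.
The other patterns: stems beginning with n- or z- add -ovi; stems beginning with g- add the prefix ka-; stems beginning with r- insert -al- after the first vowel.
So dokoh → dokohum.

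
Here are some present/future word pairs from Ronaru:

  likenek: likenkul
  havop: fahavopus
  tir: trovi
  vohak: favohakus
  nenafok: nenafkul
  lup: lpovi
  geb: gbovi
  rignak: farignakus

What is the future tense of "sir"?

lup and havop both end in -p yet inflect differently (lpovi, fahavopus), so the final letter is not what conditions the rule; the number of vowels is.
"sir" has 1 vowel. The stems with 1 vowel (tir → trovi, geb → gbovi, lup → lpovi) delete the last vowel and add -ovi.
The other patterns: stems with 2 vowels add fa- … -us around the stem; stems with 3 vowels delete the last vowel and add -ul.
So sir → srovi.

srovi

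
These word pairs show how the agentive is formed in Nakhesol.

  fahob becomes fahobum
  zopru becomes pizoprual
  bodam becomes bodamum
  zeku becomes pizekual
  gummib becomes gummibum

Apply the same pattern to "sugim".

sugimum

zeku and gummib both have 2 vowels yet inflect differently (pizekual, gummibum), so the number of vowels is not what conditions the rule; whether the stem ends in a vowel or a consonant is.
"sugim" ends in a consonant. The stems ending in a consonant (gummib → gummibum, bodam → bodamum, fahob → fahobum) add -um.
The other pattern: stems ending in a vowel add pi- … -al around the stem.
So sugim → sugimum.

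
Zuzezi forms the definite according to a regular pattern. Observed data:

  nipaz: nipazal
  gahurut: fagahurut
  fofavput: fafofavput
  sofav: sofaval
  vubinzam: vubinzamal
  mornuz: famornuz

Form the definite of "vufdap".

vufdapal

nipaz and mornuz both end in -z yet inflect differently (nipazal, famornuz), so the final letter is not what conditions the rule; the last vowel is.
"vufdap" has last vowel 'a'. The stems whose last vowel is 'a' (vubinzam → vubinzamal, sofav → sofaval, nipaz → nipazal) add -al.
The other pattern: stems whose last vowel is 'u' add the prefix fa-.
So vufdap → vufdapal.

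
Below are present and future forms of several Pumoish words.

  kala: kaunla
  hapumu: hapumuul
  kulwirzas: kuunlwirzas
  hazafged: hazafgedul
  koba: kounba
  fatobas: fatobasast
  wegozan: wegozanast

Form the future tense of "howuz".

"howuz" begins with h-. The stems beginning with h- (hazafged → hazafgedul, hapumu → hapumuul) add -ul.
The other patterns: stems beginning with k- insert -un- after the first vowel; stems beginning with f- or w- add -ast.
So howuz → howuzul.

howuzul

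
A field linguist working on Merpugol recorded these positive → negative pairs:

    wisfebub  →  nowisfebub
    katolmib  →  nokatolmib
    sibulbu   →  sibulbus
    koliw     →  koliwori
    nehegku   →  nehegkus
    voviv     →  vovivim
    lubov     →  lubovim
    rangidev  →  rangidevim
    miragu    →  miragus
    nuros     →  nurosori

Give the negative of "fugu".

"fugu" ends in -u. The stems ending in -u (nehegku → nehegkus, sibulbu → sibulbus, miragu → miragus) drop the final letter and add -us.
The other patterns: stems ending in -b add the prefix no-; stems ending in -v add -im; stems ending in -s or -w add -ori.
So fugu → fugus.

fugus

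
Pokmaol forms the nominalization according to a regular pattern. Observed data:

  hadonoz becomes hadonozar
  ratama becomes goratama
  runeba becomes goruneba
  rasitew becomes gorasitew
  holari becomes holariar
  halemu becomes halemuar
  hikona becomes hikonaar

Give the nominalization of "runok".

gorunok

hikona and ratama both end in -a yet inflect differently (hikonaar, goratama), so the final letter is not what conditions the rule; the first letter is.
"runok" begins with r-. The stems beginning with r- (rasitew → gorasitew, ratama → goratama, runeba → goruneba) add the prefix go-.
The other pattern: stems beginning with h- add -ar.
So runok → gorunok.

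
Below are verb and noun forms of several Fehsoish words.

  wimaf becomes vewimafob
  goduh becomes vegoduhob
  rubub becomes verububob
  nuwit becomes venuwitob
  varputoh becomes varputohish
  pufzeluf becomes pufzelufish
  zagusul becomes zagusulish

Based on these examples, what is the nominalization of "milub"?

goduh and varputoh both end in -h yet inflect differently (vegoduhob, varputohish), so the final letter is not what conditions the rule; the number of vowels is.
"milub" has 2 vowels. The stems with 2 vowels (wimaf → vewimafob, goduh → vegoduhob, rubub → verububob) add ve- … -ob around the stem.
So milub → vemilubob.

vemilubob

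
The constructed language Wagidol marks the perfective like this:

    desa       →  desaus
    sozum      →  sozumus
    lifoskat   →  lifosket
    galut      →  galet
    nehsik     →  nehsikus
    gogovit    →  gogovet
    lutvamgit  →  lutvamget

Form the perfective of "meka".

galut and sozum both have last vowel 'u' yet inflect differently (galet, sozumus), so the last vowel is not what conditions the rule; the final letter is.
"meka" ends in -a. The one such stem in the data (desa → desaus) adds -us, so the same rule applies.
So meka → mekaus.

mekaus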